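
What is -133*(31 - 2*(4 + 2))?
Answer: -2527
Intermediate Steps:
-133*(31 - 2*(4 + 2)) = -133*(31 - 2*6) = -133*(31 - 12) = -133*19 = -2527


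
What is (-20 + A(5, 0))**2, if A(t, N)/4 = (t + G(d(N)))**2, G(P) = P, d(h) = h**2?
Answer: 6400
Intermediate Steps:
A(t, N) = 4*(t + N**2)**2
(-20 + A(5, 0))**2 = (-20 + 4*(5 + 0**2)**2)**2 = (-20 + 4*(5 + 0)**2)**2 = (-20 + 4*5**2)**2 = (-20 + 4*25)**2 = (-20 + 100)**2 = 80**2 = 6400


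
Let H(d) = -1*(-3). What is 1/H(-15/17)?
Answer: ⅓ ≈ 0.33333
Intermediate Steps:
H(d) = 3
1/H(-15/17) = 1/3 = ⅓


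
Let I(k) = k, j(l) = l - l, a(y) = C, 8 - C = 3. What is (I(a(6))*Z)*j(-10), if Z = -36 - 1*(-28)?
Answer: 0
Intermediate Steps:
Z = -8 (Z = -36 + 28 = -8)
C = 5 (C = 8 - 1*3 = 8 - 3 = 5)
a(y) = 5
j(l) = 0
(I(a(6))*Z)*j(-10) = (5*(-8))*0 = -40*0 = 0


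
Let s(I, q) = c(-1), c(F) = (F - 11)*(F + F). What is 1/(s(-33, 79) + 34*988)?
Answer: 1/33616 ≈ 2.9748e-5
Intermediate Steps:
c(F) = 2*F*(-11 + F) (c(F) = (-11 + F)*(2*F) = 2*F*(-11 + F))
s(I, q) = 24 (s(I, q) = 2*(-1)*(-11 - 1) = 2*(-1)*(-12) = 24)
1/(s(-33, 79) + 34*988) = 1/(24 + 34*988) = 1/(24 + 33592) = 1/33616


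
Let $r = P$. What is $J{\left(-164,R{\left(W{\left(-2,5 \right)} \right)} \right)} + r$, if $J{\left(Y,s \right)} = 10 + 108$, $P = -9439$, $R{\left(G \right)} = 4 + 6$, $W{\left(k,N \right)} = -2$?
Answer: $-9321$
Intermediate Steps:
$R{\left(G \right)} = 10$
$r = -9439$
$J{\left(Y,s \right)} = 118$
$J{\left(-164,R{\left(W{\left(-2,5 \right)} \right)} \right)} + r = 118 - 9439 = -9321$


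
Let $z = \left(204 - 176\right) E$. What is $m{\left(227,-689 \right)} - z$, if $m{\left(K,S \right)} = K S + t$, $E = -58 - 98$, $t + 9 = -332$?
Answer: $-152376$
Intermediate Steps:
$t = -341$ ($t = -9 - 332 = -341$)
$E = -156$
$m{\left(K,S \right)} = -341 + K S$ ($m{\left(K,S \right)} = K S - 341 = -341 + K S$)
$z = -4368$ ($z = \left(204 - 176\right) \left(-156\right) = 28 \left(-156\right) = -4368$)
$m{\left(227,-689 \right)} - z = \left(-341 + 227 \left(-689\right)\right) - -4368 = \left(-341 - 156403\right) + 4368 = -156744 + 4368 = -152376$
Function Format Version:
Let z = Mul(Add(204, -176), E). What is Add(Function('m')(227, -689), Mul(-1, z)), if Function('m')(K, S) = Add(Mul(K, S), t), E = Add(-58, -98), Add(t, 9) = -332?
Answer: -152376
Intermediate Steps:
t = -341 (t = Add(-9, -332) = -341)
E = -156
Function('m')(K, S) = Add(-341, Mul(K, S)) (Function('m')(K, S) = Add(Mul(K, S), -341) = Add(-341, Mul(K, S)))
z = -4368 (z = Mul(Add(204, -176), -156) = Mul(28, -156) = -4368)
Add(Function('m')(227, -689), Mul(-1, z)) = Add(Add(-341, Mul(227, -689)), Mul(-1, -4368)) = Add(Add(-341, -156403), 4368) = Add(-156744, 4368) = -152376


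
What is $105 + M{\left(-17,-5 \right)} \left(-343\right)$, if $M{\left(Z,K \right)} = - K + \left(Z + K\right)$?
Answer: $5936$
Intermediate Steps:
$M{\left(Z,K \right)} = Z$ ($M{\left(Z,K \right)} = - K + \left(K + Z\right) = Z$)
$105 + M{\left(-17,-5 \right)} \left(-343\right) = 105 - -5831 = 105 + 5831 = 5936$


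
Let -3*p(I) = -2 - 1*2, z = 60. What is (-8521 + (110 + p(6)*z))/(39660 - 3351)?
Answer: -2777/12103 ≈ -0.22945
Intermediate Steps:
p(I) = 4/3 (p(I) = -(-2 - 1*2)/3 = -(-2 - 2)/3 = -⅓*(-4) = 4/3)
(-8521 + (110 + p(6)*z))/(39660 - 3351) = (-8521 + (110 + (4/3)*60))/(39660 - 3351) = (-8521 + (110 + 80))/36309 = (-8521 + 190)*(1/36309) = -8331*1/36309 = -2777/12103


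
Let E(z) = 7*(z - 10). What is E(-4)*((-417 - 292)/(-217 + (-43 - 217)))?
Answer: -69482/477 ≈ -145.66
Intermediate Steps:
E(z) = -70 + 7*z (E(z) = 7*(-10 + z) = -70 + 7*z)
E(-4)*((-417 - 292)/(-217 + (-43 - 217))) = (-70 + 7*(-4))*((-417 - 292)/(-217 + (-43 - 217))) = (-70 - 28)*(-709/(-217 - 260)) = -(-69482)/(-477) = -(-69482)*(-1)/477 = -98*709/477 = -69482/477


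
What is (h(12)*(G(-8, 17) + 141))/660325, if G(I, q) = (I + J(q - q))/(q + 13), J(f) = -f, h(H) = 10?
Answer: 4222/1980975 ≈ 0.0021313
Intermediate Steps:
G(I, q) = I/(13 + q) (G(I, q) = (I - (q - q))/(q + 13) = (I - 1*0)/(13 + q) = (I + 0)/(13 + q) = I/(13 + q))
(h(12)*(G(-8, 17) + 141))/660325 = (10*(-8/(13 + 17) + 141))/660325 = (10*(-8/30 + 141))*(1/660325) = (10*(-8*1/30 + 141))*(1/660325) = (10*(-4/15 + 141))*(1/660325) = (10*(2111/15))*(1/660325) = (4222/3)*(1/660325) = 4222/1980975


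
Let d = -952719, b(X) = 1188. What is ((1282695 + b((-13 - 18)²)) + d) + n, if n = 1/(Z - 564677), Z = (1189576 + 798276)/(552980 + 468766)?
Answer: 95533276407145707/288477239095 ≈ 3.3116e+5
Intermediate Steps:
Z = 993926/510873 (Z = 1987852/1021746 = 1987852*(1/1021746) = 993926/510873 ≈ 1.9455)
n = -510873/288477239095 (n = 1/(993926/510873 - 564677) = 1/(-288477239095/510873) = -510873/288477239095 ≈ -1.7709e-6)
((1282695 + b((-13 - 18)²)) + d) + n = ((1282695 + 1188) - 952719) - 510873/288477239095 = (1283883 - 952719) - 510873/288477239095 = 331164 - 510873/288477239095 = 95533276407145707/288477239095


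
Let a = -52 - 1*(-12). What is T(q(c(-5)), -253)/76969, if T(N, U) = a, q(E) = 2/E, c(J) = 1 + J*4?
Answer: -40/76969 ≈ -0.00051969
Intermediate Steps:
c(J) = 1 + 4*J
a = -40 (a = -52 + 12 = -40)
T(N, U) = -40
T(q(c(-5)), -253)/76969 = -40/76969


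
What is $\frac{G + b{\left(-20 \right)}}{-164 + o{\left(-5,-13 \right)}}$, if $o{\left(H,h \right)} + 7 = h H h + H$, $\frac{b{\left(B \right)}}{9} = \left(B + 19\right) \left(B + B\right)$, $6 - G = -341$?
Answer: $- \frac{707}{1021} \approx -0.69246$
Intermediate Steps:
$G = 347$ ($G = 6 - -341 = 6 + 341 = 347$)
$b{\left(B \right)} = 18 B \left(19 + B\right)$ ($b{\left(B \right)} = 9 \left(B + 19\right) \left(B + B\right) = 9 \left(19 + B\right) 2 B = 9 \cdot 2 B \left(19 + B\right) = 18 B \left(19 + B\right)$)
$o{\left(H,h \right)} = -7 + H + H h^{2}$ ($o{\left(H,h \right)} = -7 + \left(h H h + H\right) = -7 + \left(H h h + H\right) = -7 + \left(H h^{2} + H\right) = -7 + \left(H + H h^{2}\right) = -7 + H + H h^{2}$)
$\frac{G + b{\left(-20 \right)}}{-164 + o{\left(-5,-13 \right)}} = \frac{347 + 18 \left(-20\right) \left(19 - 20\right)}{-164 - \left(12 + 845\right)} = \frac{347 + 18 \left(-20\right) \left(-1\right)}{-164 - 857} = \frac{347 + 360}{-164 - 857} = \frac{707}{-164 - 857} = \frac{707}{-1021} = 707 \left(- \frac{1}{1021}\right) = - \frac{707}{1021}$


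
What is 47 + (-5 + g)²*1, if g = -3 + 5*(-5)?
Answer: 1136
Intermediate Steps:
g = -28 (g = -3 - 25 = -28)
47 + (-5 + g)²*1 = 47 + (-5 - 28)²*1 = 47 + (-33)²*1 = 47 + 1089*1 = 47 + 1089 = 1136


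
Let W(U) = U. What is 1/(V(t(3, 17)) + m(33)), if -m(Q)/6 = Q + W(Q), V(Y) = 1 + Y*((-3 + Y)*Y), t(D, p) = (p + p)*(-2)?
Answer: -1/328699 ≈ -3.0423e-6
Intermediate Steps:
t(D, p) = -4*p (t(D, p) = (2*p)*(-2) = -4*p)
V(Y) = 1 + Y²*(-3 + Y) (V(Y) = 1 + Y*(Y*(-3 + Y)) = 1 + Y²*(-3 + Y))
m(Q) = -12*Q (m(Q) = -6*(Q + Q) = -12*Q)
1/(V(t(3, 17)) + m(33)) = 1/((1 + (-4*17)³ - 3*(-4*17)²) - 12*33) = 1/((1 + (-68)³ - 3*(-68)²) - 396) = 1/((1 - 314432 - 3*4624) - 396) = 1/((1 - 314432 - 13872) - 396) = 1/(-328303 - 396) = 1/(-328699) = -1/328699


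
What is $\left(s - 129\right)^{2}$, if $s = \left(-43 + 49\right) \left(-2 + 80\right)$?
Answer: $114921$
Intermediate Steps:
$s = 468$ ($s = 6 \cdot 78 = 468$)
$\left(s - 129\right)^{2} = \left(468 - 129\right)^{2} = 339^{2} = 114921$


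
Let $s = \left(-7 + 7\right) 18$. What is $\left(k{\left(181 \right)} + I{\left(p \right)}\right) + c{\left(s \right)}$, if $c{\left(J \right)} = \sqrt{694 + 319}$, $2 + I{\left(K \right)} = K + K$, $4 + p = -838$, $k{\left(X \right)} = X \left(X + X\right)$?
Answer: $63836 + \sqrt{1013} \approx 63868.0$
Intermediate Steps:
$k{\left(X \right)} = 2 X^{2}$ ($k{\left(X \right)} = X 2 X = 2 X^{2}$)
$p = -842$ ($p = -4 - 838 = -842$)
$s = 0$ ($s = 0 \cdot 18 = 0$)
$I{\left(K \right)} = -2 + 2 K$ ($I{\left(K \right)} = -2 + \left(K + K\right) = -2 + 2 K$)
$c{\left(J \right)} = \sqrt{1013}$
$\left(k{\left(181 \right)} + I{\left(p \right)}\right) + c{\left(s \right)} = \left(2 \cdot 181^{2} + \left(-2 + 2 \left(-842\right)\right)\right) + \sqrt{1013} = \left(2 \cdot 32761 - 1686\right) + \sqrt{1013} = \left(65522 - 1686\right) + \sqrt{1013} = 63836 + \sqrt{1013}$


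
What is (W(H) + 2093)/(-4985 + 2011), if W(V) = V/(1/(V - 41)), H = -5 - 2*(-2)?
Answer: -2135/2974 ≈ -0.71789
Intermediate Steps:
H = -1 (H = -5 + 4 = -1)
W(V) = V*(-41 + V) (W(V) = V/(1/(-41 + V)) = V*(-41 + V))
(W(H) + 2093)/(-4985 + 2011) = (-(-41 - 1) + 2093)/(-4985 + 2011) = (-1*(-42) + 2093)/(-2974) = (42 + 2093)*(-1/2974) = 2135*(-1/2974) = -2135/2974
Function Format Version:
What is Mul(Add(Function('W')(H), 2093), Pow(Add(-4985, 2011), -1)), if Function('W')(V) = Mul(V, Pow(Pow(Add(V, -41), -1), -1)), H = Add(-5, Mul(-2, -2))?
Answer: Rational(-2135, 2974) ≈ -0.71789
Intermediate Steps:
H = -1 (H = Add(-5, 4) = -1)
Function('W')(V) = Mul(V, Add(-41, V)) (Function('W')(V) = Mul(V, Pow(Pow(Add(-41, V), -1), -1)) = Mul(V, Add(-41, V)))
Mul(Add(Function('W')(H), 2093), Pow(Add(-4985, 2011), -1)) = Mul(Add(Mul(-1, Add(-41, -1)), 2093), Pow(Add(-4985, 2011), -1)) = Mul(Add(Mul(-1, -42), 2093), Pow(-2974, -1)) = Mul(Add(42, 2093), Rational(-1, 2974)) = Mul(2135, Rational(-1, 2974)) = Rational(-2135, 2974)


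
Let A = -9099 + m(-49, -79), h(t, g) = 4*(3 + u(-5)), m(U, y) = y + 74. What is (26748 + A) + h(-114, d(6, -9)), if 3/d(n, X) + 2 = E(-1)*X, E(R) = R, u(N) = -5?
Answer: 17636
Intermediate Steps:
m(U, y) = 74 + y
d(n, X) = 3/(-2 - X)
h(t, g) = -8 (h(t, g) = 4*(3 - 5) = 4*(-2) = -8)
A = -9104 (A = -9099 + (74 - 79) = -9099 - 5 = -9104)
(26748 + A) + h(-114, d(6, -9)) = (26748 - 9104) - 8 = 17644 - 8 = 17636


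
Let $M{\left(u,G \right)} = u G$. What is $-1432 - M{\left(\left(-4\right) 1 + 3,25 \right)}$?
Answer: $-1407$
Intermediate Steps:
$M{\left(u,G \right)} = G u$
$-1432 - M{\left(\left(-4\right) 1 + 3,25 \right)} = -1432 - 25 \left(\left(-4\right) 1 + 3\right) = -1432 - 25 \left(-4 + 3\right) = -1432 - 25 \left(-1\right) = -1432 - -25 = -1432 + 25 = -1407$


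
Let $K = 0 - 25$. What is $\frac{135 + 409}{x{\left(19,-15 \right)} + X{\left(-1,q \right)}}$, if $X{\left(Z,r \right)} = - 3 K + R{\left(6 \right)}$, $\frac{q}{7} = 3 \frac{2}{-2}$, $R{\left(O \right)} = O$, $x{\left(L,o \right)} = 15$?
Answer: $\frac{17}{3} \approx 5.6667$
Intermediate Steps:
$q = -21$ ($q = 7 \cdot 3 \frac{2}{-2} = 7 \cdot 3 \cdot 2 \left(- \frac{1}{2}\right) = 7 \cdot 3 \left(-1\right) = 7 \left(-3\right) = -21$)
$K = -25$ ($K = 0 - 25 = -25$)
$X{\left(Z,r \right)} = 81$ ($X{\left(Z,r \right)} = \left(-3\right) \left(-25\right) + 6 = 75 + 6 = 81$)
$\frac{135 + 409}{x{\left(19,-15 \right)} + X{\left(-1,q \right)}} = \frac{135 + 409}{15 + 81} = \frac{544}{96} = 544 \cdot \frac{1}{96} = \frac{17}{3}$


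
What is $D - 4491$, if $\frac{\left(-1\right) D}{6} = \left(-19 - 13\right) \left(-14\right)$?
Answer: $-7179$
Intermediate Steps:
$D = -2688$ ($D = - 6 \left(-19 - 13\right) \left(-14\right) = - 6 \left(\left(-32\right) \left(-14\right)\right) = \left(-6\right) 448 = -2688$)
$D - 4491 = -2688 - 4491 = -7179$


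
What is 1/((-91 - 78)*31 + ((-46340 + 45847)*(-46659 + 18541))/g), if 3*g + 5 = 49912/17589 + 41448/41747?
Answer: -858734779/30540982270872307 ≈ -2.8117e-8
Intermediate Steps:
g = -858734779/2202863949 (g = -5/3 + (49912/17589 + 41448/41747)/3 = -5/3 + (⅓)*(2812705136/734287983) = -5/3 + 2812705136/2202863949 = -858734779/2202863949 ≈ -0.38983)
1/((-91 - 78)*31 + ((-46340 + 45847)*(-46659 + 18541))/g) = 1/((-91 - 78)*31 + ((-46340 + 45847)*(-46659 + 18541))/(-858734779/2202863949)) = 1/(-169*31 - 493*(-28118)*(-2202863949/858734779)) = 1/(-5239 + 13862174*(-2202863949/858734779)) = 1/(-5239 - 30536483359365126/858734779) = 1/(-30540982270872307/858734779) = -858734779/30540982270872307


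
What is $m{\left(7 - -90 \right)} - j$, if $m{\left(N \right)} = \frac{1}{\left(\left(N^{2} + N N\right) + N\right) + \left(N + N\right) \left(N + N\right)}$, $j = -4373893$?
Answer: $\frac{247348023044}{56551} \approx 4.3739 \cdot 10^{6}$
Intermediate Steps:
$m{\left(N \right)} = \frac{1}{N + 6 N^{2}}$ ($m{\left(N \right)} = \frac{1}{\left(\left(N^{2} + N^{2}\right) + N\right) + 2 N 2 N} = \frac{1}{\left(2 N^{2} + N\right) + 4 N^{2}} = \frac{1}{\left(N + 2 N^{2}\right) + 4 N^{2}} = \frac{1}{N + 6 N^{2}}$)
$m{\left(7 - -90 \right)} - j = \frac{1}{\left(7 - -90\right) \left(1 + 6 \left(7 - -90\right)\right)} - -4373893 = \frac{1}{\left(7 + 90\right) \left(1 + 6 \left(7 + 90\right)\right)} + 4373893 = \frac{1}{97 \left(1 + 6 \cdot 97\right)} + 4373893 = \frac{1}{97 \left(1 + 582\right)} + 4373893 = \frac{1}{97 \cdot 583} + 4373893 = \frac{1}{97} \cdot \frac{1}{583} + 4373893 = \frac{1}{56551} + 4373893 = \frac{247348023044}{56551}$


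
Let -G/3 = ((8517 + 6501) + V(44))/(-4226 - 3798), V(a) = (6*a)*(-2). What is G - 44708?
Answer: -179346761/4012 ≈ -44703.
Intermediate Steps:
V(a) = -12*a
G = 21735/4012 (G = -3*((8517 + 6501) - 12*44)/(-4226 - 3798) = -3*(15018 - 528)/(-8024) = -43470*(-1)/8024 = -3*(-7245/4012) = 21735/4012 ≈ 5.4175)
G - 44708 = 21735/4012 - 44708 = -179346761/4012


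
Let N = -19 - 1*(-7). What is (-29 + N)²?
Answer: 1681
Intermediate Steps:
N = -12 (N = -19 + 7 = -12)
(-29 + N)² = (-29 - 12)² = (-41)² = 1681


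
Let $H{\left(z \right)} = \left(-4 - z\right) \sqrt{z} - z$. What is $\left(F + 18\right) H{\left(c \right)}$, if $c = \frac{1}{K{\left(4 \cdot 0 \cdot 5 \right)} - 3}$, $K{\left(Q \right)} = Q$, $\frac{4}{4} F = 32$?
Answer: $\frac{50}{3} - \frac{550 i \sqrt{3}}{9} \approx 16.667 - 105.85 i$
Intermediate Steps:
$F = 32$
$c = - \frac{1}{3}$ ($c = \frac{1}{4 \cdot 0 \cdot 5 - 3} = \frac{1}{0 \cdot 5 - 3} = \frac{1}{0 - 3} = \frac{1}{-3} = - \frac{1}{3} \approx -0.33333$)
$H{\left(z \right)} = - z + \sqrt{z} \left(-4 - z\right)$ ($H{\left(z \right)} = \sqrt{z} \left(-4 - z\right) - z = - z + \sqrt{z} \left(-4 - z\right)$)
$\left(F + 18\right) H{\left(c \right)} = \left(32 + 18\right) \left(\left(-1\right) \left(- \frac{1}{3}\right) - \left(- \frac{1}{3}\right)^{\frac{3}{2}} - 4 \sqrt{- \frac{1}{3}}\right) = 50 \left(\frac{1}{3} - - \frac{i \sqrt{3}}{9} - 4 \frac{i \sqrt{3}}{3}\right) = 50 \left(\frac{1}{3} + \frac{i \sqrt{3}}{9} - \frac{4 i \sqrt{3}}{3}\right) = 50 \left(\frac{1}{3} - \frac{11 i \sqrt{3}}{9}\right) = \frac{50}{3} - \frac{550 i \sqrt{3}}{9}$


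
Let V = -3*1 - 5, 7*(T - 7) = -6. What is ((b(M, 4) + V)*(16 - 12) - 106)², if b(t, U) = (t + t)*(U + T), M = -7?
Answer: 498436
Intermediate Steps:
T = 43/7 (T = 7 + (⅐)*(-6) = 7 - 6/7 = 43/7 ≈ 6.1429)
V = -8 (V = -3 - 5 = -8)
b(t, U) = 2*t*(43/7 + U) (b(t, U) = (t + t)*(U + 43/7) = (2*t)*(43/7 + U) = 2*t*(43/7 + U))
((b(M, 4) + V)*(16 - 12) - 106)² = (((2/7)*(-7)*(43 + 7*4) - 8)*(16 - 12) - 106)² = (((2/7)*(-7)*(43 + 28) - 8)*4 - 106)² = (((2/7)*(-7)*71 - 8)*4 - 106)² = ((-142 - 8)*4 - 106)² = (-150*4 - 106)² = (-600 - 106)² = (-706)² = 498436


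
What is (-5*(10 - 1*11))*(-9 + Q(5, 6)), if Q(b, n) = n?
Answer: -15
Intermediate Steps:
(-5*(10 - 1*11))*(-9 + Q(5, 6)) = (-5*(10 - 1*11))*(-9 + 6) = -5*(10 - 11)*(-3) = -5*(-1)*(-3) = 5*(-3) = -15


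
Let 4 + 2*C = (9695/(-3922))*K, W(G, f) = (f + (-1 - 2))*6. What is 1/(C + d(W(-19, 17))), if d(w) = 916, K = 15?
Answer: 7844/7023991 ≈ 0.0011167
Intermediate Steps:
W(G, f) = -18 + 6*f (W(G, f) = (f - 3)*6 = (-3 + f)*6 = -18 + 6*f)
C = -161113/7844 (C = -2 + ((9695/(-3922))*15)/2 = -2 + ((9695*(-1/3922))*15)/2 = -2 + (-9695/3922*15)/2 = -2 + (½)*(-145425/3922) = -2 - 145425/7844 = -161113/7844 ≈ -20.540)
1/(C + d(W(-19, 17))) = 1/(-161113/7844 + 916) = 1/(7023991/7844) = 7844/7023991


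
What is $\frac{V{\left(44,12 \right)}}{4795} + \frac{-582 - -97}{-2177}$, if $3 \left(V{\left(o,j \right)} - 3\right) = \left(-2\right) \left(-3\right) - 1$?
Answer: $\frac{1001029}{4473735} \approx 0.22376$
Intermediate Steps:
$V{\left(o,j \right)} = \frac{14}{3}$ ($V{\left(o,j \right)} = 3 + \frac{\left(-2\right) \left(-3\right) - 1}{3} = 3 + \frac{6 - 1}{3} = 3 + \frac{1}{3} \cdot 5 = 3 + \frac{5}{3} = \frac{14}{3}$)
$\frac{V{\left(44,12 \right)}}{4795} + \frac{-582 - -97}{-2177} = \frac{14}{3 \cdot 4795} + \frac{-582 - -97}{-2177} = \frac{14}{3} \cdot \frac{1}{4795} + \left(-582 + 97\right) \left(- \frac{1}{2177}\right) = \frac{2}{2055} - - \frac{485}{2177} = \frac{2}{2055} + \frac{485}{2177} = \frac{1001029}{4473735}$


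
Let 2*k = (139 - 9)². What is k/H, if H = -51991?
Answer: -8450/51991 ≈ -0.16253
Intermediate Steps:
k = 8450 (k = (139 - 9)²/2 = (½)*130² = (½)*16900 = 8450)
k/H = 8450/(-51991) = 8450*(-1/51991) = -8450/51991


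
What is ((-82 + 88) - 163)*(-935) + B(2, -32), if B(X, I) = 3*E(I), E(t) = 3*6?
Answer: 146849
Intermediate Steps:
E(t) = 18
B(X, I) = 54 (B(X, I) = 3*18 = 54)
((-82 + 88) - 163)*(-935) + B(2, -32) = ((-82 + 88) - 163)*(-935) + 54 = (6 - 163)*(-935) + 54 = -157*(-935) + 54 = 146795 + 54 = 146849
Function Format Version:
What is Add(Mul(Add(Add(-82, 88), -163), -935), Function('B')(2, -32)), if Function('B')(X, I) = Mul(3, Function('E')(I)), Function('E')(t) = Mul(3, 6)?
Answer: 146849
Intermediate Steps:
Function('E')(t) = 18
Function('B')(X, I) = 54 (Function('B')(X, I) = Mul(3, 18) = 54)
Add(Mul(Add(Add(-82, 88), -163), -935), Function('B')(2, -32)) = Add(Mul(Add(Add(-82, 88), -163), -935), 54) = Add(Mul(Add(6, -163), -935), 54) = Add(Mul(-157, -935), 54) = Add(146795, 54) = 146849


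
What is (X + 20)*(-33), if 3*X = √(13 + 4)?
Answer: -660 - 11*√17 ≈ -705.35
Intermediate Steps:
X = √17/3 (X = √(13 + 4)/3 = √17/3 ≈ 1.3744)
(X + 20)*(-33) = (√17/3 + 20)*(-33) = (20 + √17/3)*(-33) = -660 - 11*√17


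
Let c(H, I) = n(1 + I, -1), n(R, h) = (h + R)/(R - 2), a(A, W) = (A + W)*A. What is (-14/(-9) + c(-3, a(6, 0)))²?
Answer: 662596/99225 ≈ 6.6777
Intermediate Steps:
a(A, W) = A*(A + W)
n(R, h) = (R + h)/(-2 + R)
c(H, I) = I/(-1 + I) (c(H, I) = ((1 + I) - 1)/(-2 + (1 + I)) = I/(-1 + I))
(-14/(-9) + c(-3, a(6, 0)))² = (-14/(-9) + (6*(6 + 0))/(-1 + 6*(6 + 0)))² = (-14*(-⅑) + (6*6)/(-1 + 6*6))² = (14/9 + 36/(-1 + 36))² = (14/9 + 36/35)² = (814/315)² = 662596/99225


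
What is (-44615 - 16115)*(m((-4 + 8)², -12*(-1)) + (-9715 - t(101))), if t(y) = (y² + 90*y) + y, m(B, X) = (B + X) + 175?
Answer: 1755339920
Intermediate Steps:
m(B, X) = 175 + B + X
t(y) = y² + 91*y
(-44615 - 16115)*(m((-4 + 8)², -12*(-1)) + (-9715 - t(101))) = (-44615 - 16115)*((175 + (-4 + 8)² - 12*(-1)) + (-9715 - 101*(91 + 101))) = -60730*((175 + 4² + 12) + (-9715 - 101*192)) = -60730*((175 + 16 + 12) + (-9715 - 1*19392)) = -60730*(203 + (-9715 - 19392)) = -60730*(203 - 29107) = -60730*(-28904) = 1755339920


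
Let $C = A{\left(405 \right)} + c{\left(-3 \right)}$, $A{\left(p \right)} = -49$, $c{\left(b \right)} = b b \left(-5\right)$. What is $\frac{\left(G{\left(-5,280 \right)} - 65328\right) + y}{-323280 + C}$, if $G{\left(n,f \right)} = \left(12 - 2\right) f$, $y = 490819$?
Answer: $- \frac{428291}{323374} \approx -1.3244$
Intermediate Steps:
$c{\left(b \right)} = - 5 b^{2}$ ($c{\left(b \right)} = b^{2} \left(-5\right) = - 5 b^{2}$)
$G{\left(n,f \right)} = 10 f$
$C = -94$ ($C = -49 - 5 \left(-3\right)^{2} = -49 - 45 = -94$)
$\frac{\left(G{\left(-5,280 \right)} - 65328\right) + y}{-323280 + C} = \frac{\left(10 \cdot 280 - 65328\right) + 490819}{-323280 - 94} = \frac{\left(2800 - 65328\right) + 490819}{-323374} = \left(-62528 + 490819\right) \left(- \frac{1}{323374}\right) = 428291 \left(- \frac{1}{323374}\right) = - \frac{428291}{323374}$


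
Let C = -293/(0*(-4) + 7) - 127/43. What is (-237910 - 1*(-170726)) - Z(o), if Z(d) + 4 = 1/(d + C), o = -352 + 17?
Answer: -7680218839/114323 ≈ -67180.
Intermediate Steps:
o = -335
C = -13488/301 (C = -293/(0 + 7) - 127*1/43 = -293/7 - 127/43 = -13488/301 ≈ -44.811)
Z(d) = -4 + 1/(-13488/301 + d) (Z(d) = -4 + 1/(d - 13488/301) = -4 + 1/(-13488/301 + d))
(-237910 - 1*(-170726)) - Z(o) = (-237910 - 1*(-170726)) - (54253 - 1204*(-335))/(-13488 + 301*(-335)) = (-237910 + 170726) - (54253 + 403340)/(-13488 - 100835) = -67184 - 457593/(-114323) = -67184 - (-1)*457593/114323 = -67184 - 1*(-457593/114323) = -67184 + 457593/114323 = -7680218839/114323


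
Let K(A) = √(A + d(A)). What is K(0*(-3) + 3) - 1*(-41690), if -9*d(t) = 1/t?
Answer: 41690 + 4*√15/9 ≈ 41692.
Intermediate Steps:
d(t) = -1/(9*t)
K(A) = √(A - 1/(9*A))
K(0*(-3) + 3) - 1*(-41690) = √(-1/(0*(-3) + 3) + 9*(0*(-3) + 3))/3 - 1*(-41690) = √(-1/(0 + 3) + 9*(0 + 3))/3 + 41690 = √(-1/3 + 9*3)/3 + 41690 = √(-1*⅓ + 27)/3 + 41690 = √(-⅓ + 27)/3 + 41690 = √(80/3)/3 + 41690 = (4*√15/3)/3 + 41690 = 4*√15/9 + 41690 = 41690 + 4*√15/9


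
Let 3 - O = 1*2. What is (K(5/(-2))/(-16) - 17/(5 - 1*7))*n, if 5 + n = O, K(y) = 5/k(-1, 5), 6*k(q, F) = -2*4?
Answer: -559/16 ≈ -34.938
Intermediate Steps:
k(q, F) = -4/3 (k(q, F) = (-2*4)/6 = (⅙)*(-8) = -4/3)
O = 1 (O = 3 - 2 = 1)
K(y) = -15/4 (K(y) = 5/(-4/3) = 5*(-¾) = -15/4)
n = -4 (n = -5 + 1 = -4)
(K(5/(-2))/(-16) - 17/(5 - 1*7))*n = (-15/4/(-16) - 17/(5 - 1*7))*(-4) = (-15/4*(-1/16) - 17/(5 - 7))*(-4) = (15/64 - 17/(-2))*(-4) = (15/64 - 17*(-½))*(-4) = (15/64 + 17/2)*(-4) = (559/64)*(-4) = -559/16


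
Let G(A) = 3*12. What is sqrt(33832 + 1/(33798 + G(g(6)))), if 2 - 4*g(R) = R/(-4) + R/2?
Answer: 33833*sqrt(33834)/33834 ≈ 183.93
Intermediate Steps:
g(R) = 1/2 - R/16 (g(R) = 1/2 - (R/(-4) + R/2)/4 = 1/2 - (R*(-1/4) + R*(1/2))/4 = 1/2 - (-R/4 + R/2)/4 = 1/2 - R/16)
G(A) = 36
sqrt(33832 + 1/(33798 + G(g(6)))) = sqrt(33832 + 1/(33798 + 36)) = sqrt(33832 + 1/33834) = sqrt(1144671889/33834) = 33833*sqrt(33834)/33834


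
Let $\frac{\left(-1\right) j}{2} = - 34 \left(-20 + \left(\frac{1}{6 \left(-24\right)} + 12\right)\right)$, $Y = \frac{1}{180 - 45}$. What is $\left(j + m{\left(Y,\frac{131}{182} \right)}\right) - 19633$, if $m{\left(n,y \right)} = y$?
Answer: $- \frac{66099041}{3276} \approx -20177.0$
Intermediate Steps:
$Y = \frac{1}{135} \approx 0.0074074$
$j = - \frac{19601}{36}$ ($j = - 2 \left(- 34 \left(-20 + \left(\frac{1}{6 \left(-24\right)} + 12\right)\right)\right) = - 2 \left(- 34 \left(-20 + \left(\frac{1}{6} \left(- \frac{1}{24}\right) + 12\right)\right)\right) = - 2 \left(- 34 \left(-20 + \left(- \frac{1}{144} + 12\right)\right)\right) = - 2 \left(- 34 \left(-20 + \frac{1727}{144}\right)\right) = - 2 \left(\left(-34\right) \left(- \frac{1153}{144}\right)\right) = \left(-2\right) \frac{19601}{72} = - \frac{19601}{36} \approx -544.47$)
$\left(j + m{\left(Y,\frac{131}{182} \right)}\right) - 19633 = \left(- \frac{19601}{36} + \frac{131}{182}\right) - 19633 = - \frac{1781333}{3276} - 19633 = - \frac{66099041}{3276}$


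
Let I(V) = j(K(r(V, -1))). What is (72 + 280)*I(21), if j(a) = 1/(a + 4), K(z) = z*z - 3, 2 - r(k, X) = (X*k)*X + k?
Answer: 352/1601 ≈ 0.21986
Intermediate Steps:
r(k, X) = 2 - k - k*X**2 (r(k, X) = 2 - ((X*k)*X + k) = 2 - (k*X**2 + k) = 2 - (k + k*X**2) = 2 + (-k - k*X**2) = 2 - k - k*X**2)
K(z) = -3 + z**2 (K(z) = z**2 - 3 = -3 + z**2)
j(a) = 1/(4 + a)
I(V) = 1/(1 + (2 - 2*V)**2) (I(V) = 1/(4 + (-3 + (2 - V - 1*V*(-1)**2)**2)) = 1/(4 + (-3 + (2 - V - 1*V*1)**2)) = 1/(4 + (-3 + (2 - V - V)**2)) = 1/(4 + (-3 + (2 - 2*V)**2)) = 1/(1 + (2 - 2*V)**2))
(72 + 280)*I(21) = (72 + 280)/(1 + 4*(-1 + 21)**2) = 352/(1 + 4*20**2) = 352/(1 + 4*400) = 352/(1 + 1600) = 352/1601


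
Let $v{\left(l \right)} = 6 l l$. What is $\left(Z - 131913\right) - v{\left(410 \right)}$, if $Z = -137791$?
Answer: $-1278304$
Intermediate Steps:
$v{\left(l \right)} = 6 l^{2}$
$\left(Z - 131913\right) - v{\left(410 \right)} = \left(-137791 - 131913\right) - 6 \cdot 410^{2} = -269704 - 6 \cdot 168100 = -269704 - 1008600 = -1278304$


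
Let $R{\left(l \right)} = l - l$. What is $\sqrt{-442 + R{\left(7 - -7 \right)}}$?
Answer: $i \sqrt{442} \approx 21.024 i$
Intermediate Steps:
$R{\left(l \right)} = 0$
$\sqrt{-442 + R{\left(7 - -7 \right)}} = \sqrt{-442 + 0} = \sqrt{-442} = i \sqrt{442}$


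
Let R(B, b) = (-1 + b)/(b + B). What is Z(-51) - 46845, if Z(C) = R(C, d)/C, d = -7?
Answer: -69283759/1479 ≈ -46845.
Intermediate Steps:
R(B, b) = (-1 + b)/(B + b)
Z(C) = -8/(C*(-7 + C)) (Z(C) = ((-1 - 7)/(C - 7))/C = (-8/(-7 + C))/C = -8/(C*(-7 + C)))
Z(-51) - 46845 = -8/(-51*(-7 - 51)) - 46845 = -8*(-1/51)/(-58) - 46845 = -8*(-1/51)*(-1/58) - 46845 = -4/1479 - 46845 = -69283759/1479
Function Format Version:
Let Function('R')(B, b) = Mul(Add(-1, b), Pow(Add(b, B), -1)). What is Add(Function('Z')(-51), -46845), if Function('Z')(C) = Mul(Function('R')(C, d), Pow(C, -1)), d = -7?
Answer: Rational(-69283759, 1479) ≈ -46845.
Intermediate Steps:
Function('R')(B, b) = Mul(Pow(Add(B, b), -1), Add(-1, b)) (Function('R')(B, b) = Mul(Add(-1, b), Pow(Add(B, b), -1)) = Mul(Pow(Add(B, b), -1), Add(-1, b)))
Function('Z')(C) = Mul(-8, Pow(C, -1), Pow(Add(-7, C), -1)) (Function('Z')(C) = Mul(Mul(Pow(Add(C, -7), -1), Add(-1, -7)), Pow(C, -1)) = Mul(Mul(Pow(Add(-7, C), -1), -8), Pow(C, -1)) = Mul(Mul(-8, Pow(Add(-7, C), -1)), Pow(C, -1)) = Mul(-8, Pow(C, -1), Pow(Add(-7, C), -1)))
Add(Function('Z')(-51), -46845) = Add(Mul(-8, Pow(-51, -1), Pow(Add(-7, -51), -1)), -46845) = Add(Mul(-8, Rational(-1, 51), Pow(-58, -1)), -46845) = Add(Mul(-8, Rational(-1, 51), Rational(-1, 58)), -46845) = Add(Rational(-4, 1479), -46845) = Rational(-69283759, 1479)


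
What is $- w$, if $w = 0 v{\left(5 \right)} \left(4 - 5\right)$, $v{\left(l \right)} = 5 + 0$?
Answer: $0$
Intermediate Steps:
$v{\left(l \right)} = 5$
$w = 0$ ($w = 0 \cdot 5 \left(4 - 5\right) = 0 \left(4 - 5\right) = 0 \left(-1\right) = 0$)
$- w = \left(-1\right) 0 = 0$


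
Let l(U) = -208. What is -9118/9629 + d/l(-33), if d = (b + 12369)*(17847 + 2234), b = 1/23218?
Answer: -55529819926082999/46501753376 ≈ -1.1941e+6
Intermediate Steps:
b = 1/23218 ≈ 4.3070e-5
d = 5766930718883/23218 (d = (1/23218 + 12369)*(17847 + 2234) = (287183443/23218)*20081 = 5766930718883/23218 ≈ 2.4838e+8)
-9118/9629 + d/l(-33) = -9118/9629 + (5766930718883/23218)/(-208) = -9118*1/9629 + (5766930718883/23218)*(-1/208) = -9118/9629 - 5766930718883/4829344 = -55529819926082999/46501753376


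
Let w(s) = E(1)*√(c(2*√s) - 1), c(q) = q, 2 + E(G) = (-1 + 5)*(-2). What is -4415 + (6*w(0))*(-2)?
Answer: -4415 + 120*I ≈ -4415.0 + 120.0*I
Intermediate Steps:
E(G) = -10 (E(G) = -2 + (-1 + 5)*(-2) = -2 + 4*(-2) = -2 - 8 = -10)
w(s) = -10*√(-1 + 2*√s) (w(s) = -10*√(2*√s - 1) = -10*√(-1 + 2*√s))
-4415 + (6*w(0))*(-2) = -4415 + (6*(-10*√(-1 + 2*√0)))*(-2) = -4415 + (6*(-10*√(-1 + 2*0)))*(-2) = -4415 + (6*(-10*√(-1 + 0)))*(-2) = -4415 + (6*(-10*I))*(-2) = -4415 - 60*I*(-2) = -4415 + 120*I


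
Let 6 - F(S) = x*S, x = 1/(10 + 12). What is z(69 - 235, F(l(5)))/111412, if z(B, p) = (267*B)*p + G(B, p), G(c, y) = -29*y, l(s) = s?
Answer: -5632577/2451064 ≈ -2.2980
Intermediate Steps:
x = 1/22 ≈ 0.045455
F(S) = 6 - S/22
z(B, p) = -29*p + 267*B*p (z(B, p) = (267*B)*p - 29*p = 267*B*p - 29*p = -29*p + 267*B*p)
z(69 - 235, F(l(5)))/111412 = ((6 - 1/22*5)*(-29 + 267*(69 - 235)))/111412 = ((6 - 5/22)*(-29 + 267*(-166)))*(1/111412) = (127*(-29 - 44322)/22)*(1/111412) = ((127/22)*(-44351))*(1/111412) = -5632577/22*1/111412 = -5632577/2451064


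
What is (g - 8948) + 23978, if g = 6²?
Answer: 15066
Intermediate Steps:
g = 36
(g - 8948) + 23978 = (36 - 8948) + 23978 = -8912 + 23978 = 15066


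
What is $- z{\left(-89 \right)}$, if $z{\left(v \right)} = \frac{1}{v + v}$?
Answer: $\frac{1}{178} \approx 0.005618$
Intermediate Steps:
$z{\left(v \right)} = \frac{1}{2 v}$
$- z{\left(-89 \right)} = - \frac{1}{2 \left(-89\right)} = - \frac{-1}{2 \cdot 89} = \left(-1\right) \left(- \frac{1}{178}\right) = \frac{1}{178}$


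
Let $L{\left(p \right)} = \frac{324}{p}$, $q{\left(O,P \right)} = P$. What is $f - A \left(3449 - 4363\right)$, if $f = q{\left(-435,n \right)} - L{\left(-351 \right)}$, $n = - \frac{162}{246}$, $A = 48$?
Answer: $\frac{23383917}{533} \approx 43872.0$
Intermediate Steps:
$n = - \frac{27}{41}$ ($n = \left(-162\right) \frac{1}{246} = - \frac{27}{41} \approx -0.65854$)
$f = \frac{141}{533}$ ($f = - \frac{27}{41} - \frac{324}{-351} = - \frac{27}{41} - 324 \left(- \frac{1}{351}\right) = - \frac{27}{41} - - \frac{12}{13} = - \frac{27}{41} + \frac{12}{13} = \frac{141}{533} \approx 0.26454$)
$f - A \left(3449 - 4363\right) = \frac{141}{533} - 48 \left(3449 - 4363\right) = \frac{141}{533} - 48 \left(-914\right) = \frac{141}{533} - -43872 = \frac{141}{533} + 43872 = \frac{23383917}{533}$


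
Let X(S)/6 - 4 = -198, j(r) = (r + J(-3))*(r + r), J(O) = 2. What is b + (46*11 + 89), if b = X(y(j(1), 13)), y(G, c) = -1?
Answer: -569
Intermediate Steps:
j(r) = 2*r*(2 + r) (j(r) = (r + 2)*(r + r) = (2 + r)*(2*r) = 2*r*(2 + r))
X(S) = -1164 (X(S) = 24 + 6*(-198) = 24 - 1188 = -1164)
b = -1164
b + (46*11 + 89) = -1164 + (46*11 + 89) = -1164 + (506 + 89) = -1164 + 595 = -569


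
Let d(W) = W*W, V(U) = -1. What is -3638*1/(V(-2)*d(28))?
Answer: 1819/392 ≈ 4.6403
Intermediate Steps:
d(W) = W**2
-3638*1/(V(-2)*d(28)) = -3638/((-1*28**2)) = -3638/((-1*784)) = -3638/(-784) = -3638*(-1/784) = 1819/392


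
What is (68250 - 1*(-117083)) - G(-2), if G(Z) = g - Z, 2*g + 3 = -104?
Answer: 370769/2 ≈ 1.8538e+5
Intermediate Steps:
g = -107/2 (g = -3/2 + (½)*(-104) = -3/2 - 52 = -107/2 ≈ -53.500)
G(Z) = -107/2 - Z
(68250 - 1*(-117083)) - G(-2) = (68250 - 1*(-117083)) - (-107/2 - 1*(-2)) = (68250 + 117083) - (-107/2 + 2) = 185333 - 1*(-103/2) = 185333 + 103/2 = 370769/2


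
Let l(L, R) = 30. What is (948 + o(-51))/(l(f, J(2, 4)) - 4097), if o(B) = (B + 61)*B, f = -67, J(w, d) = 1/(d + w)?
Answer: -438/4067 ≈ -0.10770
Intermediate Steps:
o(B) = B*(61 + B) (o(B) = (61 + B)*B = B*(61 + B))
(948 + o(-51))/(l(f, J(2, 4)) - 4097) = (948 - 51*(61 - 51))/(30 - 4097) = (948 - 51*10)/(-4067) = (948 - 510)*(-1/4067) = 438*(-1/4067) = -438/4067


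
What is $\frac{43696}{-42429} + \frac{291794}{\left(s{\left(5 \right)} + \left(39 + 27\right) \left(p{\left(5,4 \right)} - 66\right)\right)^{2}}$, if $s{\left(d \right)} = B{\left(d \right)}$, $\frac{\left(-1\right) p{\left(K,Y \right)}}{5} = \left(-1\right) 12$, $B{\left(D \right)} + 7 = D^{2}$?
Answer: $\frac{1022844727}{1010404206} \approx 1.0123$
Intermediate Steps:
$B{\left(D \right)} = -7 + D^{2}$
$p{\left(K,Y \right)} = 60$ ($p{\left(K,Y \right)} = - 5 \left(\left(-1\right) 12\right) = \left(-5\right) \left(-12\right) = 60$)
$s{\left(d \right)} = -7 + d^{2}$
$\frac{43696}{-42429} + \frac{291794}{\left(s{\left(5 \right)} + \left(39 + 27\right) \left(p{\left(5,4 \right)} - 66\right)\right)^{2}} = \frac{43696}{-42429} + \frac{291794}{\left(\left(-7 + 5^{2}\right) + \left(39 + 27\right) \left(60 - 66\right)\right)^{2}} = 43696 \left(- \frac{1}{42429}\right) + \frac{291794}{\left(\left(-7 + 25\right) + 66 \left(-6\right)\right)^{2}} = - \frac{43696}{42429} + \frac{291794}{\left(18 - 396\right)^{2}} = - \frac{43696}{42429} + \frac{291794}{\left(-378\right)^{2}} = - \frac{43696}{42429} + \frac{291794}{142884} = - \frac{43696}{42429} + 291794 \cdot \frac{1}{142884} = - \frac{43696}{42429} + \frac{145897}{71442} = \frac{1022844727}{1010404206}$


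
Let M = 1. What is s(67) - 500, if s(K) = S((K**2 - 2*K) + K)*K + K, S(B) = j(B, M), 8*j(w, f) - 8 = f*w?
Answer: 146673/4 ≈ 36668.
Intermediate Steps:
j(w, f) = 1 + f*w/8 (j(w, f) = 1 + (f*w)/8 = 1 + f*w/8)
S(B) = 1 + B/8 (S(B) = 1 + (1/8)*1*B = 1 + B/8)
s(K) = K + K*(1 - K/8 + K**2/8) (s(K) = (1 + ((K**2 - 2*K) + K)/8)*K + K = (1 + (K**2 - K)/8)*K + K = (1 + (-K/8 + K**2/8))*K + K = (1 - K/8 + K**2/8)*K + K = K*(1 - K/8 + K**2/8) + K = K + K*(1 - K/8 + K**2/8))
s(67) - 500 = (1/8)*67*(16 + 67*(-1 + 67)) - 500 = (1/8)*67*(16 + 67*66) - 500 = (1/8)*67*(16 + 4422) - 500 = (1/8)*67*4438 - 500 = 148673/4 - 500 = 146673/4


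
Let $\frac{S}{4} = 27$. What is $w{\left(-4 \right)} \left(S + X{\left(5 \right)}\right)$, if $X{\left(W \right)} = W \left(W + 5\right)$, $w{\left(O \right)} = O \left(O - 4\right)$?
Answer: $5056$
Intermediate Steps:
$S = 108$ ($S = 4 \cdot 27 = 108$)
$w{\left(O \right)} = O \left(-4 + O\right)$
$X{\left(W \right)} = W \left(5 + W\right)$
$w{\left(-4 \right)} \left(S + X{\left(5 \right)}\right) = - 4 \left(-4 - 4\right) \left(108 + 5 \left(5 + 5\right)\right) = \left(-4\right) \left(-8\right) \left(108 + 5 \cdot 10\right) = 32 \left(108 + 50\right) = 32 \cdot 158 = 5056$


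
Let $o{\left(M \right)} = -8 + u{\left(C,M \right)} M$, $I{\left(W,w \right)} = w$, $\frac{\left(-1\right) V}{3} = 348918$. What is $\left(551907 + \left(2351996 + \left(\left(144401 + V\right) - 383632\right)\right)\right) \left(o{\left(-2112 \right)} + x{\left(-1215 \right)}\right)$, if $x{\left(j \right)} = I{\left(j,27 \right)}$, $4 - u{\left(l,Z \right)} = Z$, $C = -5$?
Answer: $-7230431858214$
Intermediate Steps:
$u{\left(l,Z \right)} = 4 - Z$
$V = -1046754$ ($V = \left(-3\right) 348918 = -1046754$)
$x{\left(j \right)} = 27$
$o{\left(M \right)} = -8 + M \left(4 - M\right)$ ($o{\left(M \right)} = -8 + \left(4 - M\right) M = -8 + M \left(4 - M\right)$)
$\left(551907 + \left(2351996 + \left(\left(144401 + V\right) - 383632\right)\right)\right) \left(o{\left(-2112 \right)} + x{\left(-1215 \right)}\right) = \left(551907 + \left(2351996 + \left(\left(144401 - 1046754\right) - 383632\right)\right)\right) \left(\left(-8 - - 2112 \left(-4 - 2112\right)\right) + 27\right) = \left(551907 + \left(2351996 - 1285985\right)\right) \left(\left(-8 - \left(-2112\right) \left(-2116\right)\right) + 27\right) = \left(551907 + \left(2351996 - 1285985\right)\right) \left(\left(-8 - 4468992\right) + 27\right) = \left(551907 + 1066011\right) \left(-4469000 + 27\right) = 1617918 \left(-4468973\right) = -7230431858214$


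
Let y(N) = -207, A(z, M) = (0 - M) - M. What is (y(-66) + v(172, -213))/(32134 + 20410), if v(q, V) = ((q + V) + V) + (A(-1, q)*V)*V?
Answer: -15607397/52544 ≈ -297.03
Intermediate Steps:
A(z, M) = -2*M (A(z, M) = -M - M = -2*M)
v(q, V) = q + 2*V - 2*q*V² (v(q, V) = ((q + V) + V) + ((-2*q)*V)*V = ((V + q) + V) + (-2*V*q)*V = (q + 2*V) - 2*q*V² = q + 2*V - 2*q*V²)
(y(-66) + v(172, -213))/(32134 + 20410) = (-207 + (172 + 2*(-213) - 2*172*(-213)²))/(32134 + 20410) = (-207 + (172 - 426 - 2*172*45369))/52544 = (-207 + (172 - 426 - 15606936))*(1/52544) = (-207 - 15607190)*(1/52544) = -15607397*1/52544 = -15607397/52544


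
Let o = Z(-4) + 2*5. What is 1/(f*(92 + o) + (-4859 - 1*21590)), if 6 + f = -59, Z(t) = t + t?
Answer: -1/32559 ≈ -3.0713e-5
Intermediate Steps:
Z(t) = 2*t
o = 2 (o = 2*(-4) + 2*5 = -8 + 10 = 2)
f = -65 (f = -6 - 59 = -65)
1/(f*(92 + o) + (-4859 - 1*21590)) = 1/(-65*(92 + 2) + (-4859 - 1*21590)) = 1/(-65*94 + (-4859 - 21590)) = 1/(-6110 - 26449) = 1/(-32559) = -1/32559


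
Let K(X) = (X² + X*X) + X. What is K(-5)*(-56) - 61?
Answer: -2581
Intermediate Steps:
K(X) = X + 2*X² (K(X) = (X² + X²) + X = 2*X² + X = X + 2*X²)
K(-5)*(-56) - 61 = -5*(1 + 2*(-5))*(-56) - 61 = -5*(1 - 10)*(-56) - 61 = -5*(-9)*(-56) - 61 = 45*(-56) - 61 = -2520 - 61 = -2581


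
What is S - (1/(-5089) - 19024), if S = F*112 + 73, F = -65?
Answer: 60136714/5089 ≈ 11817.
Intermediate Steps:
S = -7207 (S = -65*112 + 73 = -7280 + 73 = -7207)
S - (1/(-5089) - 19024) = -7207 - (1/(-5089) - 19024) = -7207 - (-1/5089 - 19024) = -7207 - 1*(-96813137/5089) = -7207 + 96813137/5089 = 60136714/5089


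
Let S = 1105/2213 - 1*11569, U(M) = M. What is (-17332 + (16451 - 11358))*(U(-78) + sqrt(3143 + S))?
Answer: 954642 - 330453*I*sqrt(56601901)/2213 ≈ 9.5464e+5 - 1.1234e+6*I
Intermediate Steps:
S = -25601092/2213 (S = 1105*(1/2213) - 11569 = 1105/2213 - 11569 = -25601092/2213 ≈ -11569.)
(-17332 + (16451 - 11358))*(U(-78) + sqrt(3143 + S)) = (-17332 + (16451 - 11358))*(-78 + sqrt(3143 - 25601092/2213)) = (-17332 + 5093)*(-78 + sqrt(-18645633/2213)) = -12239*(-78 + 27*I*sqrt(56601901)/2213) = 954642 - 330453*I*sqrt(56601901)/2213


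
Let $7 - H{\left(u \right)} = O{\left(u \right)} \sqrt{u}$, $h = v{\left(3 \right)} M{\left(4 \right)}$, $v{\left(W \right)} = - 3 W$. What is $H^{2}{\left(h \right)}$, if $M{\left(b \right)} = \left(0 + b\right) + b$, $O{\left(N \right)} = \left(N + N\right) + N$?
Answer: $-3359183 + 18144 i \sqrt{2} \approx -3.3592 \cdot 10^{6} + 25660.0 i$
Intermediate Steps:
$O{\left(N \right)} = 3 N$ ($O{\left(N \right)} = 2 N + N = 3 N$)
$M{\left(b \right)} = 2 b$ ($M{\left(b \right)} = b + b = 2 b$)
$h = -72$ ($h = \left(-3\right) 3 \cdot 2 \cdot 4 = \left(-9\right) 8 = -72$)
$H{\left(u \right)} = 7 - 3 u^{\frac{3}{2}}$ ($H{\left(u \right)} = 7 - 3 u \sqrt{u} = 7 - 3 u^{\frac{3}{2}}$)
$H^{2}{\left(h \right)} = \left(7 - 3 \left(-72\right)^{\frac{3}{2}}\right)^{2} = \left(7 - 3 \left(- 432 i \sqrt{2}\right)\right)^{2} = \left(7 + 1296 i \sqrt{2}\right)^{2}$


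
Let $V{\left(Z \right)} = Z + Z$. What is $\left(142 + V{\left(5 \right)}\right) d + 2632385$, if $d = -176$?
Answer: $2605633$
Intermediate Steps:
$V{\left(Z \right)} = 2 Z$
$\left(142 + V{\left(5 \right)}\right) d + 2632385 = \left(142 + 2 \cdot 5\right) \left(-176\right) + 2632385 = \left(142 + 10\right) \left(-176\right) + 2632385 = 152 \left(-176\right) + 2632385 = -26752 + 2632385 = 2605633$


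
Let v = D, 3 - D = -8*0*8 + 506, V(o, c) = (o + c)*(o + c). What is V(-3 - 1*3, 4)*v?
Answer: -2012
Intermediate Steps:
V(o, c) = (c + o)² (V(o, c) = (c + o)*(c + o) = (c + o)²)
D = -503 (D = 3 - (-8*0*8 + 506) = 3 - (0*8 + 506) = 3 - (0 + 506) = 3 - 1*506 = 3 - 506 = -503)
v = -503
V(-3 - 1*3, 4)*v = (4 + (-3 - 1*3))²*(-503) = (4 + (-3 - 3))²*(-503) = (4 - 6)²*(-503) = (-2)²*(-503) = 4*(-503) = -2012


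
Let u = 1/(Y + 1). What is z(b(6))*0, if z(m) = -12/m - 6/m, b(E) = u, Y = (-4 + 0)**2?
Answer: 0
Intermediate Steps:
Y = 16 (Y = (-4)**2 = 16)
u = 1/17 (u = 1/(16 + 1) = 1/17 ≈ 0.058824)
b(E) = 1/17
z(m) = -18/m
z(b(6))*0 = -18/1/17*0 = -18*17*0 = -306*0 = 0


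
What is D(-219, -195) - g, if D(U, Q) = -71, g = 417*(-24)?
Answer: 9937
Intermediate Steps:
g = -10008
D(-219, -195) - g = -71 - 1*(-10008) = -71 + 10008 = 9937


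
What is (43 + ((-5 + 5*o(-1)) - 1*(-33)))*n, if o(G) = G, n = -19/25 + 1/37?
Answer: -44748/925 ≈ -48.376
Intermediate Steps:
n = -678/925 (n = -19*1/25 + 1*(1/37) = -19/25 + 1/37 = -678/925 ≈ -0.73297)
(43 + ((-5 + 5*o(-1)) - 1*(-33)))*n = (43 + ((-5 + 5*(-1)) - 1*(-33)))*(-678/925) = (43 + ((-5 - 5) + 33))*(-678/925) = (43 + (-10 + 33))*(-678/925) = (43 + 23)*(-678/925) = 66*(-678/925) = -44748/925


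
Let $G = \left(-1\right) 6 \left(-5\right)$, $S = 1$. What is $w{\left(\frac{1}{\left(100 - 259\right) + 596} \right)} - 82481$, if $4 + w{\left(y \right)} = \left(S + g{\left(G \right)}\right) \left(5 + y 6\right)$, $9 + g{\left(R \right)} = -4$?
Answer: $- \frac{36072237}{437} \approx -82545.0$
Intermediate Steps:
$G = 30$ ($G = \left(-6\right) \left(-5\right) = 30$)
$g{\left(R \right)} = -13$ ($g{\left(R \right)} = -9 - 4 = -13$)
$w{\left(y \right)} = -64 - 72 y$ ($w{\left(y \right)} = -4 + \left(1 - 13\right) \left(5 + y 6\right) = -4 - 12 \left(5 + 6 y\right) = -4 - \left(60 + 72 y\right) = -64 - 72 y$)
$w{\left(\frac{1}{\left(100 - 259\right) + 596} \right)} - 82481 = \left(-64 - \frac{72}{\left(100 - 259\right) + 596}\right) - 82481 = \left(-64 - \frac{72}{-159 + 596}\right) - 82481 = \left(-64 - \frac{72}{437}\right) - 82481 = - \frac{28040}{437} - 82481 = - \frac{36072237}{437}$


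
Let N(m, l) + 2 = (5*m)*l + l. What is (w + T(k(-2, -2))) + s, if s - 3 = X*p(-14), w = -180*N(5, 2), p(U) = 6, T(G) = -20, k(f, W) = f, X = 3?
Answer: -8999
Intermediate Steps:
N(m, l) = -2 + l + 5*l*m (N(m, l) = -2 + ((5*m)*l + l) = -2 + (5*l*m + l) = -2 + (l + 5*l*m) = -2 + l + 5*l*m)
w = -9000 (w = -180*(-2 + 2 + 5*2*5) = -180*(-2 + 2 + 50) = -180*50 = -9000)
s = 21 (s = 3 + 3*6 = 3 + 18 = 21)
(w + T(k(-2, -2))) + s = (-9000 - 20) + 21 = -9020 + 21 = -8999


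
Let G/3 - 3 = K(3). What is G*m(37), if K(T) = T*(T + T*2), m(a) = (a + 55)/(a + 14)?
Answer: 2760/17 ≈ 162.35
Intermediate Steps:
m(a) = (55 + a)/(14 + a)
K(T) = 3*T² (K(T) = T*(T + 2*T) = T*(3*T) = 3*T²)
G = 90 (G = 9 + 3*(3*3²) = 9 + 3*(3*9) = 9 + 3*27 = 9 + 81 = 90)
G*m(37) = 90*((55 + 37)/(14 + 37)) = 90*(92/51) = 2760/17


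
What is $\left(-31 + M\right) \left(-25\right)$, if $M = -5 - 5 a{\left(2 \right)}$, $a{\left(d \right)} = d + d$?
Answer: $1400$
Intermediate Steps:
$a{\left(d \right)} = 2 d$
$M = -25$ ($M = -5 - 5 \cdot 2 \cdot 2 = -5 - 20 = -25$)
$\left(-31 + M\right) \left(-25\right) = \left(-31 - 25\right) \left(-25\right) = \left(-56\right) \left(-25\right) = 1400$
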